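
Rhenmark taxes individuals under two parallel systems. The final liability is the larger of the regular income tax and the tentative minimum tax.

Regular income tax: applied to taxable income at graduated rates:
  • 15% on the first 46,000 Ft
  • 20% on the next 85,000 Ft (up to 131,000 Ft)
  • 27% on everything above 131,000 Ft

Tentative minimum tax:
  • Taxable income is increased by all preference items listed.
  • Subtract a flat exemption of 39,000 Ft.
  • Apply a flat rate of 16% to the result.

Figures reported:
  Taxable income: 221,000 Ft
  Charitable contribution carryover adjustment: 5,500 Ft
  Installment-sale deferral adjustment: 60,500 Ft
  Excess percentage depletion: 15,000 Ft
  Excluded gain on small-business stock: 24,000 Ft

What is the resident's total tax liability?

Tentative minimum tax:
  Adjusted income: 221,000 Ft + 5,500 Ft + 60,500 Ft + 15,000 Ft + 24,000 Ft = 326,000 Ft
  Less exemption 39,000 Ft → base 287,000 Ft
  287,000 Ft × 16% = 45,920 Ft

Regular income tax:
  46,000 Ft × 15% = 6,900 Ft
  85,000 Ft × 20% = 17,000 Ft
  90,000 Ft × 27% = 24,300 Ft
  → 48,200 Ft

48,200 Ft > 45,920 Ft, so the regular income tax governs.

48,200 Ft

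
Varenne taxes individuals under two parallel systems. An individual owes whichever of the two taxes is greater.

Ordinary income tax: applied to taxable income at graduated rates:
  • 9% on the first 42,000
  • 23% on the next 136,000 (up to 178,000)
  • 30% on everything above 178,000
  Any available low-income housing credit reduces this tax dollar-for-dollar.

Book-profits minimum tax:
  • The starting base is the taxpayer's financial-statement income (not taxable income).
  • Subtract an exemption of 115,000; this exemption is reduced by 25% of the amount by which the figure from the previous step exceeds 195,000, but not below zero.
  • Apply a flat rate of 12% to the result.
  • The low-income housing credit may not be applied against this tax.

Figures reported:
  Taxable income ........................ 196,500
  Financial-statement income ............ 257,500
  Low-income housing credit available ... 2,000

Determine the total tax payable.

Ordinary income tax:
  42,000 × 9% = 3,780
  136,000 × 23% = 31,280
  18,500 × 30% = 5,550
  → 40,610
  Less low-income housing credit 2,000 → 38,610

Book-profits minimum tax:
  Base (financial-statement income): 257,500
  Exemption: 115,000 − 25% × (257,500 − 195,000) = 115,000 − 15,625 = 99,375
  Base: 257,500 − 99,375 = 158,125
  158,125 × 12% = 18,975

38,610 > 18,975, so the ordinary income tax governs.

38,610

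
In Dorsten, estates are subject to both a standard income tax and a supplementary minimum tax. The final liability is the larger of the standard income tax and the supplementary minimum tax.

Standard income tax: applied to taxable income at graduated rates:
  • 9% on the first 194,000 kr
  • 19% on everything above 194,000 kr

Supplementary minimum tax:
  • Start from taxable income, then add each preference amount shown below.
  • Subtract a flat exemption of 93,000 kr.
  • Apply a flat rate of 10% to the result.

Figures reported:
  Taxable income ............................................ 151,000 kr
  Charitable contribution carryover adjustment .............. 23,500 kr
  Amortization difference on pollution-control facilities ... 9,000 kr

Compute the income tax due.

Standard income tax:
  151,000 kr × 9% = 13,590 kr

Supplementary minimum tax:
  Adjusted income: 151,000 kr + 23,500 kr + 9,000 kr = 183,500 kr
  Less exemption 93,000 kr → base 90,500 kr
  90,500 kr × 10% = 9,050 kr

13,590 kr > 9,050 kr, so the standard income tax governs.

13,590 kr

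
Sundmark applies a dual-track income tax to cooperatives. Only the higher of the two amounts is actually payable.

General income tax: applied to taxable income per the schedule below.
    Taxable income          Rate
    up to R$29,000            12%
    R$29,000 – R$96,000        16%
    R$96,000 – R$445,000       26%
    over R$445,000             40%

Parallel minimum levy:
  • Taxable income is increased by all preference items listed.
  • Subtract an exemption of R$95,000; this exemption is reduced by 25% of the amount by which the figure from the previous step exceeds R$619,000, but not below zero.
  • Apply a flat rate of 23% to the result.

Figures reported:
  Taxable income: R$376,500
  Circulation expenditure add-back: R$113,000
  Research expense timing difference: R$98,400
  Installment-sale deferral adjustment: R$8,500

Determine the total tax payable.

R$115,322

General income tax:
  R$29,000 × 12% = R$3,480
  R$67,000 × 16% = R$10,720
  R$280,500 × 26% = R$72,930
  → R$87,130

Parallel minimum levy:
  Adjusted income: R$376,500 + R$113,000 + R$98,400 + R$8,500 = R$596,400
  Exemption: R$596,400 ≤ R$619,000, so full R$95,000 applies
  Base: R$596,400 − R$95,000 = R$501,400
  R$501,400 × 23% = R$115,322

R$115,322 > R$87,130, so the parallel minimum levy is the binding amount.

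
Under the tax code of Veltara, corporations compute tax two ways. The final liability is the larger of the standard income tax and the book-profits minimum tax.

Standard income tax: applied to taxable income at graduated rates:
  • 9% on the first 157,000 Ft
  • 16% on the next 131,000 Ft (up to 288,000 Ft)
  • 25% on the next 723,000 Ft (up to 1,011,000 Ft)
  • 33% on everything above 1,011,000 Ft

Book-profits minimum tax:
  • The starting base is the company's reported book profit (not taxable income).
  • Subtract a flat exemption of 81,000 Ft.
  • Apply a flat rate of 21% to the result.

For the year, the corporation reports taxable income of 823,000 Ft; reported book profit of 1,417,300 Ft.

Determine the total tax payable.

280,623 Ft

Standard income tax:
  157,000 Ft × 9% = 14,130 Ft
  131,000 Ft × 16% = 20,960 Ft
  535,000 Ft × 25% = 133,750 Ft
  → 168,840 Ft

Book-profits minimum tax:
  Base (reported book profit): 1,417,300 Ft
  Less exemption 81,000 Ft → base 1,336,300 Ft
  1,336,300 Ft × 21% = 280,623 Ft

280,623 Ft > 168,840 Ft, so the book-profits minimum tax is the binding amount.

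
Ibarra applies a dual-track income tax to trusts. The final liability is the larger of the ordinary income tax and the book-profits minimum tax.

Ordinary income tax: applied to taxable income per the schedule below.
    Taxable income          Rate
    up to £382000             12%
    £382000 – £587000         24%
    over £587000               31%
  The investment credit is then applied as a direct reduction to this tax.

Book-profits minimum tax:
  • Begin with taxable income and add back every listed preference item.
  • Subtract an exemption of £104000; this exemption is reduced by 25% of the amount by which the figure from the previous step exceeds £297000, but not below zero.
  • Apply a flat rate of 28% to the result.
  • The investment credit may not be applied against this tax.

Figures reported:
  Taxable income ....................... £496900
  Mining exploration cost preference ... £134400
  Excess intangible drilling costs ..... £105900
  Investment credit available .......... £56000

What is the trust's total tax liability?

Book-profits minimum tax:
  Adjusted income: £496900 + £134400 + £105900 = £737200
  Exemption: 25% × (£737200 − £297000) = £110050 ≥ £104000, so the exemption is fully phased out
  Base: £737200 − £0 = £737200
  £737200 × 28% = £206416

Ordinary income tax:
  £382000 × 12% = £45840
  £114900 × 24% = £27576
  → £73416
  Less investment credit £56000 → £17416

£206416 > £17416, so the book-profits minimum tax is the binding amount.

£206416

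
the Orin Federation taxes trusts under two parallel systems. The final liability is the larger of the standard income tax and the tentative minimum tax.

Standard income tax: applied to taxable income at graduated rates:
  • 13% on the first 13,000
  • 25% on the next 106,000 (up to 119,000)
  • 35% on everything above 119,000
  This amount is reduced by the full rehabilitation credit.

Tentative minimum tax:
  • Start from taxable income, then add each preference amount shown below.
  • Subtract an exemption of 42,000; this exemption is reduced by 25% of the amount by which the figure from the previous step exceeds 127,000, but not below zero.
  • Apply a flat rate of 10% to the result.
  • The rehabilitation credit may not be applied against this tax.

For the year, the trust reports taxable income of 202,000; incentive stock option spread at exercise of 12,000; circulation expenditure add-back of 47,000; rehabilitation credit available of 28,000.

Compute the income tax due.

29,240

Tentative minimum tax:
  Adjusted income: 202,000 + 12,000 + 47,000 = 261,000
  Exemption: 42,000 − 25% × (261,000 − 127,000) = 42,000 − 33,500 = 8,500
  Base: 261,000 − 8,500 = 252,500
  252,500 × 10% = 25,250

Standard income tax:
  13,000 × 13% = 1,690
  106,000 × 25% = 26,500
  83,000 × 35% = 29,050
  → 57,240
  Less rehabilitation credit 28,000 → 29,240

29,240 > 25,250, so the standard income tax governs.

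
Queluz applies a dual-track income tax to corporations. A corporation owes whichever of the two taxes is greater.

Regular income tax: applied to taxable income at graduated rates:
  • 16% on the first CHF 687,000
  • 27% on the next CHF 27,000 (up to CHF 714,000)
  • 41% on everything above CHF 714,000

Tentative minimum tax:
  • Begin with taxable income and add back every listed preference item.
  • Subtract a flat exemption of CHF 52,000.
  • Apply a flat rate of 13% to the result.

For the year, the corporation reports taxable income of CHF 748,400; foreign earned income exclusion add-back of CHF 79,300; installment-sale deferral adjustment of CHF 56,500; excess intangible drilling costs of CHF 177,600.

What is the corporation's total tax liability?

Tentative minimum tax:
  Adjusted income: CHF 748,400 + CHF 79,300 + CHF 56,500 + CHF 177,600 = CHF 1,061,800
  Less exemption CHF 52,000 → base CHF 1,009,800
  CHF 1,009,800 × 13% = CHF 131,274

Regular income tax:
  CHF 687,000 × 16% = CHF 109,920
  CHF 27,000 × 27% = CHF 7,290
  CHF 34,400 × 41% = CHF 14,104
  → CHF 131,314

CHF 131,314 > CHF 131,274, so the regular income tax governs.

CHF 131,314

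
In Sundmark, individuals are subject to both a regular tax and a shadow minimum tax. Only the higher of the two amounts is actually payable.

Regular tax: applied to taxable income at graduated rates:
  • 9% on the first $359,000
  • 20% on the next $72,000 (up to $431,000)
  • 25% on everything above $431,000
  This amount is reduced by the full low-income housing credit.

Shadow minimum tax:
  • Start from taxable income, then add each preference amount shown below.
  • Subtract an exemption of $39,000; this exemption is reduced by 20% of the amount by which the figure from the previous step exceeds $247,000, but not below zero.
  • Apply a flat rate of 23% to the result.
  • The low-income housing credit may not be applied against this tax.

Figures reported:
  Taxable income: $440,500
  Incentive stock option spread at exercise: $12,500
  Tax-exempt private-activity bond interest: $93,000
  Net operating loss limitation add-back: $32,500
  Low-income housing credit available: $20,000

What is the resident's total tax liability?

Regular tax:
  $359,000 × 9% = $32,310
  $72,000 × 20% = $14,400
  $9,500 × 25% = $2,375
  → $49,085
  Less low-income housing credit $20,000 → $29,085

Shadow minimum tax:
  Adjusted income: $440,500 + $12,500 + $93,000 + $32,500 = $578,500
  Exemption: 20% × ($578,500 − $247,000) = $66,300 ≥ $39,000, so the exemption is fully phased out
  Base: $578,500 − $0 = $578,500
  $578,500 × 23% = $133,055

$133,055 > $29,085, so the shadow minimum tax is the binding amount.

$133,055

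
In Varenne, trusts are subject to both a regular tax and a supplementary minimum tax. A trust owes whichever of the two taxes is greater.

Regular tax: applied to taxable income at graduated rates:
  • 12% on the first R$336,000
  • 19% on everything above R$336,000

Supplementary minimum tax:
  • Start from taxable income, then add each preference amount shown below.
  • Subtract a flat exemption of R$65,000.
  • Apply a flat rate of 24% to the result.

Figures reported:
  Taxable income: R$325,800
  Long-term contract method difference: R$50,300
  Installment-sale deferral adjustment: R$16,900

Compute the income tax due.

R$78,720

Supplementary minimum tax:
  Adjusted income: R$325,800 + R$50,300 + R$16,900 = R$393,000
  Less exemption R$65,000 → base R$328,000
  R$328,000 × 24% = R$78,720

Regular tax:
  R$325,800 × 12% = R$39,096

R$78,720 > R$39,096, so the supplementary minimum tax is the binding amount.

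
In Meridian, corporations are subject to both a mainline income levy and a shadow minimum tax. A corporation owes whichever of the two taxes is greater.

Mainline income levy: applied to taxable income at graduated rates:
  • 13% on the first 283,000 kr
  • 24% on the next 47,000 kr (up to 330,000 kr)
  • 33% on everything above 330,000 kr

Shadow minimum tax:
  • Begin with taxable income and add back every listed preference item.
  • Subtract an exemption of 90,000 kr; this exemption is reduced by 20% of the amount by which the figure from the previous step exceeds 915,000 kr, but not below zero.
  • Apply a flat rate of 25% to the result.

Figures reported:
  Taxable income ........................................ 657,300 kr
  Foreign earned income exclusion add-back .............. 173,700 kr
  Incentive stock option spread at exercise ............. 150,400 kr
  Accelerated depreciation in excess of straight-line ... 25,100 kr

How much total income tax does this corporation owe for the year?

Shadow minimum tax:
  Adjusted income: 657,300 kr + 173,700 kr + 150,400 kr + 25,100 kr = 1,006,500 kr
  Exemption: 90,000 kr − 20% × (1,006,500 kr − 915,000 kr) = 90,000 kr − 18,300 kr = 71,700 kr
  Base: 1,006,500 kr − 71,700 kr = 934,800 kr
  934,800 kr × 25% = 233,700 kr

Mainline income levy:
  283,000 kr × 13% = 36,790 kr
  47,000 kr × 24% = 11,280 kr
  327,300 kr × 33% = 108,009 kr
  → 156,079 kr

233,700 kr > 156,079 kr, so the shadow minimum tax is the binding amount.

233,700 kr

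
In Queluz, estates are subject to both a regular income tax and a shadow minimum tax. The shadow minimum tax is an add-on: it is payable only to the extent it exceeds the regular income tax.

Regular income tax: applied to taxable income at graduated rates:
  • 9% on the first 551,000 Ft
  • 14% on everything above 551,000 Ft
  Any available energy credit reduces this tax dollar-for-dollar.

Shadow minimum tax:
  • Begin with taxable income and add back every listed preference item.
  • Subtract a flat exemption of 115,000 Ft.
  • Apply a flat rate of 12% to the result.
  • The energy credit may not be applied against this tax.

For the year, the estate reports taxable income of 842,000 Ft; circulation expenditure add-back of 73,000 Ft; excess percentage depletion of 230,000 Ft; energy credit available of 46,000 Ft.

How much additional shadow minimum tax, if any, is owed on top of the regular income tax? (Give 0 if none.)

79,270 Ft

Shadow minimum tax:
  Adjusted income: 842,000 Ft + 73,000 Ft + 230,000 Ft = 1,145,000 Ft
  Less exemption 115,000 Ft → base 1,030,000 Ft
  1,030,000 Ft × 12% = 123,600 Ft

Regular income tax:
  551,000 Ft × 9% = 49,590 Ft
  291,000 Ft × 14% = 40,740 Ft
  → 90,330 Ft
  Less energy credit 46,000 Ft → 44,330 Ft

Excess of shadow minimum tax over regular income tax: 123,600 Ft − 44,330 Ft = 79,270 Ft.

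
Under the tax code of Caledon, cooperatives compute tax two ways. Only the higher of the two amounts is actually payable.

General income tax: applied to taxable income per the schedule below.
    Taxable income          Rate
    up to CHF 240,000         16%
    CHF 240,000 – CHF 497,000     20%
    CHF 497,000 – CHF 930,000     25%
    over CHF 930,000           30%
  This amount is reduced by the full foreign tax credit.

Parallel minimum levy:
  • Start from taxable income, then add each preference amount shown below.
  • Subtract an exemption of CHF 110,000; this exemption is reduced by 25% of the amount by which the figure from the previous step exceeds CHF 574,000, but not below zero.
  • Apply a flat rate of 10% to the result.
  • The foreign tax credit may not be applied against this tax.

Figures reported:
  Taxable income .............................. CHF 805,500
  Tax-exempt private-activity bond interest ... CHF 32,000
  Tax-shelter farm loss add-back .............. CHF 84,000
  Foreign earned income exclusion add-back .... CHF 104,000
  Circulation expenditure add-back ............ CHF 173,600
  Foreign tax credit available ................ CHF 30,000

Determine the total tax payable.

CHF 136,925

General income tax:
  CHF 240,000 × 16% = CHF 38,400
  CHF 257,000 × 20% = CHF 51,400
  CHF 308,500 × 25% = CHF 77,125
  → CHF 166,925
  Less foreign tax credit CHF 30,000 → CHF 136,925

Parallel minimum levy:
  Adjusted income: CHF 805,500 + CHF 32,000 + CHF 84,000 + CHF 104,000 + CHF 173,600 = CHF 1,199,100
  Exemption: 25% × (CHF 1,199,100 − CHF 574,000) = CHF 156,275 ≥ CHF 110,000, so the exemption is fully phased out
  Base: CHF 1,199,100 − CHF 0 = CHF 1,199,100
  CHF 1,199,100 × 10% = CHF 119,910

CHF 136,925 > CHF 119,910, so the general income tax governs.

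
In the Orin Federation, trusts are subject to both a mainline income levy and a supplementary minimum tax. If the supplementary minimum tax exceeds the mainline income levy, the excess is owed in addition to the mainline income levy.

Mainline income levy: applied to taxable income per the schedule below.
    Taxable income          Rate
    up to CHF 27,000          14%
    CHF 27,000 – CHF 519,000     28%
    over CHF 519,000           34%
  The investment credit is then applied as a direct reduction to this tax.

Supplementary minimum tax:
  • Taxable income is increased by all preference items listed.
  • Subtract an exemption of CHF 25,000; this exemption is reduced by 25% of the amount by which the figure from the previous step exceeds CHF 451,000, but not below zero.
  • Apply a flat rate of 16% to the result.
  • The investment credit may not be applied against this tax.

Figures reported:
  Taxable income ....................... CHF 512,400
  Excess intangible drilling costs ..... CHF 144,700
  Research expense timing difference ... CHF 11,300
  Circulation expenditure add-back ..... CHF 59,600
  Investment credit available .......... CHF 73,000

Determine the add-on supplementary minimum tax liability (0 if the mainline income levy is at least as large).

Supplementary minimum tax:
  Adjusted income: CHF 512,400 + CHF 144,700 + CHF 11,300 + CHF 59,600 = CHF 728,000
  Exemption: 25% × (CHF 728,000 − CHF 451,000) = CHF 69,250 ≥ CHF 25,000, so the exemption is fully phased out
  Base: CHF 728,000 − CHF 0 = CHF 728,000
  CHF 728,000 × 16% = CHF 116,480

Mainline income levy:
  CHF 27,000 × 14% = CHF 3,780
  CHF 485,400 × 28% = CHF 135,912
  → CHF 139,692
  Less investment credit CHF 73,000 → CHF 66,692

Excess of supplementary minimum tax over mainline income levy: CHF 116,480 − CHF 66,692 = CHF 49,788.

CHF 49,788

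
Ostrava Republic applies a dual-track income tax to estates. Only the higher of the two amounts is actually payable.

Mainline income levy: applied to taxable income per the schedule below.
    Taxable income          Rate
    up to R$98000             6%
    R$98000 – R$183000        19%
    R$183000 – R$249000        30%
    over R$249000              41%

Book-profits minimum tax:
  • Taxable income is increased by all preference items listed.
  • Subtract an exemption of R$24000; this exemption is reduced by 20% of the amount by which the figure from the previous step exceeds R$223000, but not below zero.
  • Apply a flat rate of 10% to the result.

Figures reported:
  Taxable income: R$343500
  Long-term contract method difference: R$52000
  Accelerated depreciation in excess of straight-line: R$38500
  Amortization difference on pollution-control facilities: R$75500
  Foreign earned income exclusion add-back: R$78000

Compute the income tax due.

R$80575

Mainline income levy:
  R$98000 × 6% = R$5880
  R$85000 × 19% = R$16150
  R$66000 × 30% = R$19800
  R$94500 × 41% = R$38745
  → R$80575

Book-profits minimum tax:
  Adjusted income: R$343500 + R$52000 + R$38500 + R$75500 + R$78000 = R$587500
  Exemption: 20% × (R$587500 − R$223000) = R$72900 ≥ R$24000, so the exemption is fully phased out
  Base: R$587500 − R$0 = R$587500
  R$587500 × 10% = R$58750

R$80575 > R$58750, so the mainline income levy governs.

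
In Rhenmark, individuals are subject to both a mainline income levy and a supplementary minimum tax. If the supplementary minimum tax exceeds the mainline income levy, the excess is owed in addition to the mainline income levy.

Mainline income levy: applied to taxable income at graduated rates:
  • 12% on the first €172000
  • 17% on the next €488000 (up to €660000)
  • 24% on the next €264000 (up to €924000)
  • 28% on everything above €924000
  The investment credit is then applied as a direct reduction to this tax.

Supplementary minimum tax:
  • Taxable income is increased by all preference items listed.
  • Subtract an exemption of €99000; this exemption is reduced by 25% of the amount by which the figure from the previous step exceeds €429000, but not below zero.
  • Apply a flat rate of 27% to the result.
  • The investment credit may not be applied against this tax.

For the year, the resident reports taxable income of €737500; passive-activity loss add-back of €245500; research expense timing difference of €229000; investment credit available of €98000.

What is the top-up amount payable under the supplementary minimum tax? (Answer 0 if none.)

Mainline income levy:
  €172000 × 12% = €20640
  €488000 × 17% = €82960
  €77500 × 24% = €18600
  → €122200
  Less investment credit €98000 → €24200

Supplementary minimum tax:
  Adjusted income: €737500 + €245500 + €229000 = €1212000
  Exemption: 25% × (€1212000 − €429000) = €195750 ≥ €99000, so the exemption is fully phased out
  Base: €1212000 − €0 = €1212000
  €1212000 × 27% = €327240

Excess of supplementary minimum tax over mainline income levy: €327240 − €24200 = €303040.

€303040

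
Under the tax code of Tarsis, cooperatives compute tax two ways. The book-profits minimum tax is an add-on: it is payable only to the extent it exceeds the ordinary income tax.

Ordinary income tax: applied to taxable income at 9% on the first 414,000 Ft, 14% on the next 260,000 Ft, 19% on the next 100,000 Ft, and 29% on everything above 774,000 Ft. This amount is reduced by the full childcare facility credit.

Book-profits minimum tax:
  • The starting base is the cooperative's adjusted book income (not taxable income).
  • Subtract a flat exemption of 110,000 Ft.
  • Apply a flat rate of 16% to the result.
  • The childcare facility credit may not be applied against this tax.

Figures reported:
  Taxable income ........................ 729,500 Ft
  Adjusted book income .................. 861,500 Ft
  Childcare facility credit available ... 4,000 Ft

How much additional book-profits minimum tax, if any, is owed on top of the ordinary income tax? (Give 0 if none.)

40,035 Ft

Ordinary income tax:
  414,000 Ft × 9% = 37,260 Ft
  260,000 Ft × 14% = 36,400 Ft
  55,500 Ft × 19% = 10,545 Ft
  → 84,205 Ft
  Less childcare facility credit 4,000 Ft → 80,205 Ft

Book-profits minimum tax:
  Base (adjusted book income): 861,500 Ft
  Less exemption 110,000 Ft → base 751,500 Ft
  751,500 Ft × 16% = 120,240 Ft

Excess of book-profits minimum tax over ordinary income tax: 120,240 Ft − 80,205 Ft = 40,035 Ft.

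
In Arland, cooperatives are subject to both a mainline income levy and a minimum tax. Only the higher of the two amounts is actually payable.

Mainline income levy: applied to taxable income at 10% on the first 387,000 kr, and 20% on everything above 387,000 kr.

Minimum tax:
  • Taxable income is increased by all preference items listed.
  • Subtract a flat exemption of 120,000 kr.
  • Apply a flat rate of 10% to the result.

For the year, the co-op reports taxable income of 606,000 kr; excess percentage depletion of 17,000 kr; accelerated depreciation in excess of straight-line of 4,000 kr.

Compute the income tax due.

Minimum tax:
  Adjusted income: 606,000 kr + 17,000 kr + 4,000 kr = 627,000 kr
  Less exemption 120,000 kr → base 507,000 kr
  507,000 kr × 10% = 50,700 kr

Mainline income levy:
  387,000 kr × 10% = 38,700 kr
  219,000 kr × 20% = 43,800 kr
  → 82,500 kr

82,500 kr > 50,700 kr, so the mainline income levy governs.

82,500 kr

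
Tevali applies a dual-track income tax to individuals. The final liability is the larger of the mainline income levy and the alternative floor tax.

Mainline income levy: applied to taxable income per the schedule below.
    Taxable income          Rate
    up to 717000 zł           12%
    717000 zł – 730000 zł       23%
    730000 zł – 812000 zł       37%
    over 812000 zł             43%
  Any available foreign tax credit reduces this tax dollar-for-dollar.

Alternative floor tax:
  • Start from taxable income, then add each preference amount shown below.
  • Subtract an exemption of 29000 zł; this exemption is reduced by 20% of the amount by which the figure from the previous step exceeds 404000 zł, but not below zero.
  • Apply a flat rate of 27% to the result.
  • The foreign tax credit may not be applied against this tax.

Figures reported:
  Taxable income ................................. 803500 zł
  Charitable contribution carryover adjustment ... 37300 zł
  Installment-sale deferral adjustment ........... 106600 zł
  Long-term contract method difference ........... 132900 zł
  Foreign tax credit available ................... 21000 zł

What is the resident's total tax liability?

Alternative floor tax:
  Adjusted income: 803500 zł + 37300 zł + 106600 zł + 132900 zł = 1080300 zł
  Exemption: 20% × (1080300 zł − 404000 zł) = 135260 zł ≥ 29000 zł, so the exemption is fully phased out
  Base: 1080300 zł − 0 zł = 1080300 zł
  1080300 zł × 27% = 291681 zł

Mainline income levy:
  717000 zł × 12% = 86040 zł
  13000 zł × 23% = 2990 zł
  73500 zł × 37% = 27195 zł
  → 116225 zł
  Less foreign tax credit 21000 zł → 95225 zł

291681 zł > 95225 zł, so the alternative floor tax is the binding amount.

291681 zł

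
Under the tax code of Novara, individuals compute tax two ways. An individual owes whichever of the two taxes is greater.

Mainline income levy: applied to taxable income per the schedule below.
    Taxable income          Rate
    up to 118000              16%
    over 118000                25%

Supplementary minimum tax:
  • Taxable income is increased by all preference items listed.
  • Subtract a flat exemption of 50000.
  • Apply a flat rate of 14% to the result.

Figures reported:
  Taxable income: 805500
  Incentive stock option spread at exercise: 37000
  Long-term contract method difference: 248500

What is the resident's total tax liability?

Supplementary minimum tax:
  Adjusted income: 805500 + 37000 + 248500 = 1091000
  Less exemption 50000 → base 1041000
  1041000 × 14% = 145740

Mainline income levy:
  118000 × 16% = 18880
  687500 × 25% = 171875
  → 190755

190755 > 145740, so the mainline income levy governs.

190755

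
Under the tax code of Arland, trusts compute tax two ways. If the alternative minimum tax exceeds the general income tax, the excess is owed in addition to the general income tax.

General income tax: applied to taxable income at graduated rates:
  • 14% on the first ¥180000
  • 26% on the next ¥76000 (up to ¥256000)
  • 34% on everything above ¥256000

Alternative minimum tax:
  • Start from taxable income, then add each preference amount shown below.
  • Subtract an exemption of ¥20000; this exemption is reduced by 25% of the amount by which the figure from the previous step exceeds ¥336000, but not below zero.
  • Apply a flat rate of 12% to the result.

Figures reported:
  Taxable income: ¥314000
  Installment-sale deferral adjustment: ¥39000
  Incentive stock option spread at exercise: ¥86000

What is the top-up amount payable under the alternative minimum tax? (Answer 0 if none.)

General income tax:
  ¥180000 × 14% = ¥25200
  ¥76000 × 26% = ¥19760
  ¥58000 × 34% = ¥19720
  → ¥64680

Alternative minimum tax:
  Adjusted income: ¥314000 + ¥39000 + ¥86000 = ¥439000
  Exemption: 25% × (¥439000 − ¥336000) = ¥25750 ≥ ¥20000, so the exemption is fully phased out
  Base: ¥439000 − ¥0 = ¥439000
  ¥439000 × 12% = ¥52680

¥52680 ≤ ¥64680, so no add-on is due.

¥0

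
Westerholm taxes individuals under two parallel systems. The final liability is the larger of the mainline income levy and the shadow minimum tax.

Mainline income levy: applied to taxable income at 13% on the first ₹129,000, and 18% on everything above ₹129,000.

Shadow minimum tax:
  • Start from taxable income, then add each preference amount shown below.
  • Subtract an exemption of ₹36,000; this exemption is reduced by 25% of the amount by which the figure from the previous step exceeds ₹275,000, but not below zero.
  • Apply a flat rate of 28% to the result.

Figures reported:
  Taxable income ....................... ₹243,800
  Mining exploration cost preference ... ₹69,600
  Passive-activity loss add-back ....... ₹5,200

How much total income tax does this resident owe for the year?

₹82,180

Shadow minimum tax:
  Adjusted income: ₹243,800 + ₹69,600 + ₹5,200 = ₹318,600
  Exemption: ₹36,000 − 25% × (₹318,600 − ₹275,000) = ₹36,000 − ₹10,900 = ₹25,100
  Base: ₹318,600 − ₹25,100 = ₹293,500
  ₹293,500 × 28% = ₹82,180

Mainline income levy:
  ₹129,000 × 13% = ₹16,770
  ₹114,800 × 18% = ₹20,664
  → ₹37,434

₹82,180 > ₹37,434, so the shadow minimum tax is the binding amount.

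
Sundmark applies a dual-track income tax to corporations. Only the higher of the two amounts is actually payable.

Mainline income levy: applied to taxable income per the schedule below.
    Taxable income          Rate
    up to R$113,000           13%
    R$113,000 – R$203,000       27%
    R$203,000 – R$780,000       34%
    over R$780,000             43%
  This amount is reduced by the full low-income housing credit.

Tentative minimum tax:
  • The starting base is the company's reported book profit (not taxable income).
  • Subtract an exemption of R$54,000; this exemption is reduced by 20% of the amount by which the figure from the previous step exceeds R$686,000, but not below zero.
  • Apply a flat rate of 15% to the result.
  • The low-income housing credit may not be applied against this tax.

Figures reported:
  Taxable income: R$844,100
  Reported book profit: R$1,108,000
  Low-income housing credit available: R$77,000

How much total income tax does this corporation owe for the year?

R$185,733

Mainline income levy:
  R$113,000 × 13% = R$14,690
  R$90,000 × 27% = R$24,300
  R$577,000 × 34% = R$196,180
  R$64,100 × 43% = R$27,563
  → R$262,733
  Less low-income housing credit R$77,000 → R$185,733

Tentative minimum tax:
  Base (reported book profit): R$1,108,000
  Exemption: 20% × (R$1,108,000 − R$686,000) = R$84,400 ≥ R$54,000, so the exemption is fully phased out
  Base: R$1,108,000 − R$0 = R$1,108,000
  R$1,108,000 × 15% = R$166,200

R$185,733 > R$166,200, so the mainline income levy governs.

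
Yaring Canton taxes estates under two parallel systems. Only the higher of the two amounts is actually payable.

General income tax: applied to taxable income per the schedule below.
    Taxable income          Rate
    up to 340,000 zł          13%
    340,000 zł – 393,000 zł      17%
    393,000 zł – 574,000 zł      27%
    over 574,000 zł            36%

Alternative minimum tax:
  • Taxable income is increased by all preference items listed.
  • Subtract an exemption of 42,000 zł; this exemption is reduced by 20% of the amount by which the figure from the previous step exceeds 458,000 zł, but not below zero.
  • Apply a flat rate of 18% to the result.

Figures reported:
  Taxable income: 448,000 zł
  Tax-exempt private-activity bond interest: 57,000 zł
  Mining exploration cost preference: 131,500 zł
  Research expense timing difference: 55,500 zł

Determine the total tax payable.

Alternative minimum tax:
  Adjusted income: 448,000 zł + 57,000 zł + 131,500 zł + 55,500 zł = 692,000 zł
  Exemption: 20% × (692,000 zł − 458,000 zł) = 46,800 zł ≥ 42,000 zł, so the exemption is fully phased out
  Base: 692,000 zł − 0 zł = 692,000 zł
  692,000 zł × 18% = 124,560 zł

General income tax:
  340,000 zł × 13% = 44,200 zł
  53,000 zł × 17% = 9,010 zł
  55,000 zł × 27% = 14,850 zł
  → 68,060 zł

124,560 zł > 68,060 zł, so the alternative minimum tax is the binding amount.

124,560 zł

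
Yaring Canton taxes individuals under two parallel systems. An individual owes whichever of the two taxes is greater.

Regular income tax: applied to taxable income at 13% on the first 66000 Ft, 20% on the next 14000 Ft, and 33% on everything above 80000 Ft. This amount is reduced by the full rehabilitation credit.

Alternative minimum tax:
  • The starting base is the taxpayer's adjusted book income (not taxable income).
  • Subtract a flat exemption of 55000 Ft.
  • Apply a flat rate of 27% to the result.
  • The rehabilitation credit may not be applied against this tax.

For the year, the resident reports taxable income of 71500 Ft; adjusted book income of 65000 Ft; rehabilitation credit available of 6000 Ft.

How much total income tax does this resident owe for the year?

Alternative minimum tax:
  Base (adjusted book income): 65000 Ft
  Less exemption 55000 Ft → base 10000 Ft
  10000 Ft × 27% = 2700 Ft

Regular income tax:
  66000 Ft × 13% = 8580 Ft
  5500 Ft × 20% = 1100 Ft
  → 9680 Ft
  Less rehabilitation credit 6000 Ft → 3680 Ft

3680 Ft > 2700 Ft, so the regular income tax governs.

3680 Ft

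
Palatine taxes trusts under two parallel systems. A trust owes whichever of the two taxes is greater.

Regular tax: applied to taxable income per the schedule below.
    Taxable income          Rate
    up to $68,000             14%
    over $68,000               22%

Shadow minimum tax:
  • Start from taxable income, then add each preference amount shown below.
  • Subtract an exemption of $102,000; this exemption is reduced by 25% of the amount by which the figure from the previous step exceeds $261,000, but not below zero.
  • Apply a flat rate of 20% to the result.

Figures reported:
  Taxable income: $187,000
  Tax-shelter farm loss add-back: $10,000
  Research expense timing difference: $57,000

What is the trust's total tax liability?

$35,700

Regular tax:
  $68,000 × 14% = $9,520
  $119,000 × 22% = $26,180
  → $35,700

Shadow minimum tax:
  Adjusted income: $187,000 + $10,000 + $57,000 = $254,000
  Exemption: $254,000 ≤ $261,000, so full $102,000 applies
  Base: $254,000 − $102,000 = $152,000
  $152,000 × 20% = $30,400

$35,700 > $30,400, so the regular tax governs.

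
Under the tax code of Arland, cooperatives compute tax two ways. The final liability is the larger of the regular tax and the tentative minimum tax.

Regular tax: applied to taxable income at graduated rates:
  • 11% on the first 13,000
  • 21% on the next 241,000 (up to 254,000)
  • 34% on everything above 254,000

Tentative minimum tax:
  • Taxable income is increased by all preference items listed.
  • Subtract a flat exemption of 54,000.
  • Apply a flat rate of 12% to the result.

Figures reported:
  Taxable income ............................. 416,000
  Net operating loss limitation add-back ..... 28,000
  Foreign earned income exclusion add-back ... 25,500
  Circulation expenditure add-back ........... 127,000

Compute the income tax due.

107,120

Tentative minimum tax:
  Adjusted income: 416,000 + 28,000 + 25,500 + 127,000 = 596,500
  Less exemption 54,000 → base 542,500
  542,500 × 12% = 65,100

Regular tax:
  13,000 × 11% = 1,430
  241,000 × 21% = 50,610
  162,000 × 34% = 55,080
  → 107,120

107,120 > 65,100, so the regular tax governs.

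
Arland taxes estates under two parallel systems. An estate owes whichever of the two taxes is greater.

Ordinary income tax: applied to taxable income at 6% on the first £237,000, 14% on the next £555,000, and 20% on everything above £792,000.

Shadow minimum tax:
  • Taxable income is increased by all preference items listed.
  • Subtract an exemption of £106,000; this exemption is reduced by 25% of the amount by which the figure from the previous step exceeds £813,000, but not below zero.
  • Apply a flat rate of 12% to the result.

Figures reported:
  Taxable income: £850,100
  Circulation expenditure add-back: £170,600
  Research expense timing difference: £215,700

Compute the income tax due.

Ordinary income tax:
  £237,000 × 6% = £14,220
  £555,000 × 14% = £77,700
  £58,100 × 20% = £11,620
  → £103,540

Shadow minimum tax:
  Adjusted income: £850,100 + £170,600 + £215,700 = £1,236,400
  Exemption: £106,000 − 25% × (£1,236,400 − £813,000) = £106,000 − £105,850 = £150
  Base: £1,236,400 − £150 = £1,236,250
  £1,236,250 × 12% = £148,350

£148,350 > £103,540, so the shadow minimum tax is the binding amount.

£148,350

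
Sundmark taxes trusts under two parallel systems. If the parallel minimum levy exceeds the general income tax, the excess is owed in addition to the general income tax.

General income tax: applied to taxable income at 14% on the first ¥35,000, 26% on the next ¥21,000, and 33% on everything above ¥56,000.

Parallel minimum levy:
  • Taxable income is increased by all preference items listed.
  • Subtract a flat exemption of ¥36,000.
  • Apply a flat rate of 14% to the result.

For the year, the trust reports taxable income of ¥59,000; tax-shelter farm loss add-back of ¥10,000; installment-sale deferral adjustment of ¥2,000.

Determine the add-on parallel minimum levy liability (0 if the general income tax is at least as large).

¥0

General income tax:
  ¥35,000 × 14% = ¥4,900
  ¥21,000 × 26% = ¥5,460
  ¥3,000 × 33% = ¥990
  → ¥11,350

Parallel minimum levy:
  Adjusted income: ¥59,000 + ¥10,000 + ¥2,000 = ¥71,000
  Less exemption ¥36,000 → base ¥35,000
  ¥35,000 × 14% = ¥4,900

¥4,900 ≤ ¥11,350, so no add-on is due.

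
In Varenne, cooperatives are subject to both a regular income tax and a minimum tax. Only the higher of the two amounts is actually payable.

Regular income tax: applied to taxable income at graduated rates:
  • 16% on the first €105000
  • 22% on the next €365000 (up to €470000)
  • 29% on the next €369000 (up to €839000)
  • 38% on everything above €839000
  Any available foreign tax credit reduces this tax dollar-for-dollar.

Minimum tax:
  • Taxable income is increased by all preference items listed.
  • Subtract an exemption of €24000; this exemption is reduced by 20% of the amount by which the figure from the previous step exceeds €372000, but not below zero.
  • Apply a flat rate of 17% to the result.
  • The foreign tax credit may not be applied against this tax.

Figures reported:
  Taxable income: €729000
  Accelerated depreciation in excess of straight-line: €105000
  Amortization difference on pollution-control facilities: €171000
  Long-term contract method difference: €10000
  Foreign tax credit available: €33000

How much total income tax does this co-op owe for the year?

€172550

Minimum tax:
  Adjusted income: €729000 + €105000 + €171000 + €10000 = €1015000
  Exemption: 20% × (€1015000 − €372000) = €128600 ≥ €24000, so the exemption is fully phased out
  Base: €1015000 − €0 = €1015000
  €1015000 × 17% = €172550

Regular income tax:
  €105000 × 16% = €16800
  €365000 × 22% = €80300
  €259000 × 29% = €75110
  → €172210
  Less foreign tax credit €33000 → €139210

€172550 > €139210, so the minimum tax is the binding amount.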